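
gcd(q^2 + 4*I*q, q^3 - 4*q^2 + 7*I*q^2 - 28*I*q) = q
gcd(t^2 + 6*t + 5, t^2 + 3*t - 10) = t + 5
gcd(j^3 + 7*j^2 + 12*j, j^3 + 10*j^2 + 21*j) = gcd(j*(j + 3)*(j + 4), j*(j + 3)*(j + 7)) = j^2 + 3*j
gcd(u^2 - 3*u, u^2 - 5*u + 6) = u - 3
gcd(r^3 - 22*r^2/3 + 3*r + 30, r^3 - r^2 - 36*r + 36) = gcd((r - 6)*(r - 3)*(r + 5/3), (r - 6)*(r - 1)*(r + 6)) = r - 6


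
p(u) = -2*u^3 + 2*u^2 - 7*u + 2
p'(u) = -6*u^2 + 4*u - 7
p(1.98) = -19.54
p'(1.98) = -22.60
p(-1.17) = 16.13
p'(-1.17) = -19.89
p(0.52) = -1.38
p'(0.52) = -6.54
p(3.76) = -102.36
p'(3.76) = -76.79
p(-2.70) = 74.85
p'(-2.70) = -61.54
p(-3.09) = 101.73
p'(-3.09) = -76.65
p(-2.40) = 57.97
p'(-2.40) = -51.16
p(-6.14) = 583.33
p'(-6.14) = -257.76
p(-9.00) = 1685.00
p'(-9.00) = -529.00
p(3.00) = -55.00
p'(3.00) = -49.00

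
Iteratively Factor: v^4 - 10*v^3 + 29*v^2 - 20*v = (v - 4)*(v^3 - 6*v^2 + 5*v) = (v - 5)*(v - 4)*(v^2 - v) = (v - 5)*(v - 4)*(v - 1)*(v)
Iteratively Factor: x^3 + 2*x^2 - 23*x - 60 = (x + 3)*(x^2 - x - 20) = (x - 5)*(x + 3)*(x + 4)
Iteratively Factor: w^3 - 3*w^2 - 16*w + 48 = (w + 4)*(w^2 - 7*w + 12) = (w - 4)*(w + 4)*(w - 3)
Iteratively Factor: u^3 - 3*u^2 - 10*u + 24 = (u - 4)*(u^2 + u - 6) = (u - 4)*(u + 3)*(u - 2)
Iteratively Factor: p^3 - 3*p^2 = (p)*(p^2 - 3*p) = p^2*(p - 3)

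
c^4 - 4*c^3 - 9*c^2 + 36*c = c*(c - 4)*(c - 3)*(c + 3)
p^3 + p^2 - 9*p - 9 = (p - 3)*(p + 1)*(p + 3)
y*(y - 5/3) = y^2 - 5*y/3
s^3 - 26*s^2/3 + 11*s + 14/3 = (s - 7)*(s - 2)*(s + 1/3)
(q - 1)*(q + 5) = q^2 + 4*q - 5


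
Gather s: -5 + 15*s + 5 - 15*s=0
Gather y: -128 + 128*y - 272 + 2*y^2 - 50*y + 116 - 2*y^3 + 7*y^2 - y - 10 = -2*y^3 + 9*y^2 + 77*y - 294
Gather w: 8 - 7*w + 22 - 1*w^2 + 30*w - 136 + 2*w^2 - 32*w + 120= w^2 - 9*w + 14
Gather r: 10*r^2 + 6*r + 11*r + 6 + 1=10*r^2 + 17*r + 7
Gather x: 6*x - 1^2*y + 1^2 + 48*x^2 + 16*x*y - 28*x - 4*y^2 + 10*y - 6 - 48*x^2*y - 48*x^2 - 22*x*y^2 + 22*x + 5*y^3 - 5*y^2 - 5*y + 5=-48*x^2*y + x*(-22*y^2 + 16*y) + 5*y^3 - 9*y^2 + 4*y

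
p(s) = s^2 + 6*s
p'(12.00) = 30.00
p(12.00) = 216.00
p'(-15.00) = -24.00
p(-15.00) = 135.00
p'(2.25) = 10.50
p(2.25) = 18.56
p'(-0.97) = 4.06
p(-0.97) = -4.88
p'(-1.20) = 3.60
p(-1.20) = -5.76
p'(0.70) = 7.40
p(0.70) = 4.69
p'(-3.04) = -0.08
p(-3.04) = -9.00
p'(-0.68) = 4.64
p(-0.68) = -3.62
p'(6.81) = 19.62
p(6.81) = 87.24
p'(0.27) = 6.54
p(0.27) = 1.69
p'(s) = 2*s + 6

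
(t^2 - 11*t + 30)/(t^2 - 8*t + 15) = (t - 6)/(t - 3)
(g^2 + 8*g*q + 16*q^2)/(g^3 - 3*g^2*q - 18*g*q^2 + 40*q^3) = (g + 4*q)/(g^2 - 7*g*q + 10*q^2)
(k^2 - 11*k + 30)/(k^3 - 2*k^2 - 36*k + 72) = (k - 5)/(k^2 + 4*k - 12)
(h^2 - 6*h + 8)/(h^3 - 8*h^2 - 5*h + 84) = (h - 2)/(h^2 - 4*h - 21)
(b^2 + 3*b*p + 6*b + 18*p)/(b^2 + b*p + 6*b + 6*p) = (b + 3*p)/(b + p)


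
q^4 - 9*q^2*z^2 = q^2*(q - 3*z)*(q + 3*z)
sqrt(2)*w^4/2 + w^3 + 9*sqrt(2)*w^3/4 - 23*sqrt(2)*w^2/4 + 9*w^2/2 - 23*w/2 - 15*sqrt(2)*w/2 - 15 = (w - 5/2)*(w + 6)*(w + sqrt(2))*(sqrt(2)*w/2 + sqrt(2)/2)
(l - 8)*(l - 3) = l^2 - 11*l + 24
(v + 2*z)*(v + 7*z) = v^2 + 9*v*z + 14*z^2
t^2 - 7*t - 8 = (t - 8)*(t + 1)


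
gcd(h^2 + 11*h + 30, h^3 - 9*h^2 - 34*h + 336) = h + 6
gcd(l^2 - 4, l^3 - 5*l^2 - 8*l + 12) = l + 2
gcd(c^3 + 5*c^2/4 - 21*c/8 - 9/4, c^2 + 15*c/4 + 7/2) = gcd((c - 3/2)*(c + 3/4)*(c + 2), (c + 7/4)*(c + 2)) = c + 2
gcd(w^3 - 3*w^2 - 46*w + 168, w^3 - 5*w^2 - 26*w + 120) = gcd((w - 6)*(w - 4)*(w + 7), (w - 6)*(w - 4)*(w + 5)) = w^2 - 10*w + 24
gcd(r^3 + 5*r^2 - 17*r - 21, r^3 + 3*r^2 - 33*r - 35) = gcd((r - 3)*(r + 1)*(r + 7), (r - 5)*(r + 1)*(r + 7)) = r^2 + 8*r + 7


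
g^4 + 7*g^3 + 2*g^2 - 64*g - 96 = (g - 3)*(g + 2)*(g + 4)^2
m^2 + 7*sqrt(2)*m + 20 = (m + 2*sqrt(2))*(m + 5*sqrt(2))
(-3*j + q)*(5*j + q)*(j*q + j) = -15*j^3*q - 15*j^3 + 2*j^2*q^2 + 2*j^2*q + j*q^3 + j*q^2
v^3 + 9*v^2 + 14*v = v*(v + 2)*(v + 7)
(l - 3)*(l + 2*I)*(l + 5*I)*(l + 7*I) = l^4 - 3*l^3 + 14*I*l^3 - 59*l^2 - 42*I*l^2 + 177*l - 70*I*l + 210*I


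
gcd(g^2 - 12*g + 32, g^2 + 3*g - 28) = g - 4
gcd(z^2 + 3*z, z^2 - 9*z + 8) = 1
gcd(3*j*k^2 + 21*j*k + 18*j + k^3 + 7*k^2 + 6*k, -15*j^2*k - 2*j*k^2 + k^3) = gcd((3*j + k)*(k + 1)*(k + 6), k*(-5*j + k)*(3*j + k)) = 3*j + k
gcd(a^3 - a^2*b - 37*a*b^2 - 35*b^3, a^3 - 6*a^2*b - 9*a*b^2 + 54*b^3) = 1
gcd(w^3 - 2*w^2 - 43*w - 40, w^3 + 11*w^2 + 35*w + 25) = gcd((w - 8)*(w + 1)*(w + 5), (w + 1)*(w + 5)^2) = w^2 + 6*w + 5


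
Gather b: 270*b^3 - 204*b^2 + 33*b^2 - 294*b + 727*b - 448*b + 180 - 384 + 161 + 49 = 270*b^3 - 171*b^2 - 15*b + 6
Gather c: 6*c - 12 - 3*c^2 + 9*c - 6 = -3*c^2 + 15*c - 18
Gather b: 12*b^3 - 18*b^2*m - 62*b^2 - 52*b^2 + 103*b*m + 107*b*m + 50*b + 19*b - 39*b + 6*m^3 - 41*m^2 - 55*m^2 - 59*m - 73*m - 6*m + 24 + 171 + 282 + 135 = 12*b^3 + b^2*(-18*m - 114) + b*(210*m + 30) + 6*m^3 - 96*m^2 - 138*m + 612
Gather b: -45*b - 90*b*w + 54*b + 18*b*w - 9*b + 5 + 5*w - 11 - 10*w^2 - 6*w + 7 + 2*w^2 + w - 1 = -72*b*w - 8*w^2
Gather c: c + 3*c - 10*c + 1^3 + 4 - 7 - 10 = -6*c - 12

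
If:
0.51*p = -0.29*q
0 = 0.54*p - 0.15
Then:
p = 0.28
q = -0.49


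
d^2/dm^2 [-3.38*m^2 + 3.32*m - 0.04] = -6.76000000000000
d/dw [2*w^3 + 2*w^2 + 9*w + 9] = 6*w^2 + 4*w + 9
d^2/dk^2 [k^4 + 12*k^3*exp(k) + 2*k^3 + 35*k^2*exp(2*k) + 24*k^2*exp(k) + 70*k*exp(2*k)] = 12*k^3*exp(k) + 140*k^2*exp(2*k) + 96*k^2*exp(k) + 12*k^2 + 560*k*exp(2*k) + 168*k*exp(k) + 12*k + 350*exp(2*k) + 48*exp(k)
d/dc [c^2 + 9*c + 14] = 2*c + 9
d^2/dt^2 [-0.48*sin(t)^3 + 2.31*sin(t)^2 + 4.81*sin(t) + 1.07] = -4.45*sin(t) - 1.08*sin(3*t) + 4.62*cos(2*t)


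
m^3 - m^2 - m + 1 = (m - 1)^2*(m + 1)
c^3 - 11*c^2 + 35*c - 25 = (c - 5)^2*(c - 1)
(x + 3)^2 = x^2 + 6*x + 9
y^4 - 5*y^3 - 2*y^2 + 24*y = y*(y - 4)*(y - 3)*(y + 2)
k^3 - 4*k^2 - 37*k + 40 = (k - 8)*(k - 1)*(k + 5)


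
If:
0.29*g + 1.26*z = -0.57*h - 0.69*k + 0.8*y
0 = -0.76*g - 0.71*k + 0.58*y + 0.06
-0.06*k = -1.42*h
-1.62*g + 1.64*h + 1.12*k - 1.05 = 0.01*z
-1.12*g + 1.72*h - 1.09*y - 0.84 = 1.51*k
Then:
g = -0.50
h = 0.01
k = 0.20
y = -0.52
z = -0.33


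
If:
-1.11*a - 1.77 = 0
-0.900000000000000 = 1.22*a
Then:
No Solution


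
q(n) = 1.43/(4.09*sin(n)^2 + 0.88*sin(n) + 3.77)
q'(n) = 1.43*(-8.18*sin(n)*cos(n) - 0.88*cos(n))/(4.09*sin(n)^2 + 0.88*sin(n) + 3.77)^2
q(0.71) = 0.24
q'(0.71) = -0.18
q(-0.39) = 0.36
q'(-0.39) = 0.18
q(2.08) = 0.19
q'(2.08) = 0.10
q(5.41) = 0.26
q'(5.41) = 0.16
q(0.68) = 0.24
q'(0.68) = -0.19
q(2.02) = 0.18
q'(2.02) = 0.08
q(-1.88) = 0.22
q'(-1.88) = -0.07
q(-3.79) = 0.25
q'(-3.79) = 0.20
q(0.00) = 0.38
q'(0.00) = -0.09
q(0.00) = 0.38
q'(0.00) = -0.09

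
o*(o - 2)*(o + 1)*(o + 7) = o^4 + 6*o^3 - 9*o^2 - 14*o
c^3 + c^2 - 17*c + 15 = (c - 3)*(c - 1)*(c + 5)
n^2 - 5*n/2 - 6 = (n - 4)*(n + 3/2)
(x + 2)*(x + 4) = x^2 + 6*x + 8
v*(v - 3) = v^2 - 3*v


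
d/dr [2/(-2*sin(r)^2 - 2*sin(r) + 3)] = 4*(sin(2*r) + cos(r))/(2*sin(r) - cos(2*r) - 2)^2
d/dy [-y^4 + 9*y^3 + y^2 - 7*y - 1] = -4*y^3 + 27*y^2 + 2*y - 7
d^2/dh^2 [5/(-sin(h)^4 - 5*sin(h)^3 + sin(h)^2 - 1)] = 5*(16*sin(h)^8 + 115*sin(h)^7 + 193*sin(h)^6 - 205*sin(h)^5 - 294*sin(h)^4 + 35*sin(h)^3 + 10*sin(h)^2 + 30*sin(h) - 2)/(sin(h)^4 + 5*sin(h)^3 - sin(h)^2 + 1)^3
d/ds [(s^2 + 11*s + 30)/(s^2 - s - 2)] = 4*(-3*s^2 - 16*s + 2)/(s^4 - 2*s^3 - 3*s^2 + 4*s + 4)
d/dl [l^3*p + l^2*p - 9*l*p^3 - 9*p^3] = p*(3*l^2 + 2*l - 9*p^2)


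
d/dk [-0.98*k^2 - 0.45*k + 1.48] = -1.96*k - 0.45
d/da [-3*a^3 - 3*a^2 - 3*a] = -9*a^2 - 6*a - 3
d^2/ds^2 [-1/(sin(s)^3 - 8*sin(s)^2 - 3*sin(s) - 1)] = (-9*sin(s)^6 - 88*sin(s)^5 + 292*sin(s)^4 + 209*sin(s)^3 - 443*sin(s)^2 - 153*sin(s) - 18*cos(s)^6 + 16)/(sin(s)^3 - 8*sin(s)^2 - 3*sin(s) - 1)^3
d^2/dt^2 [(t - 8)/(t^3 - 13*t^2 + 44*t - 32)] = 6*(t^2 - 5*t + 7)/(t^6 - 15*t^5 + 87*t^4 - 245*t^3 + 348*t^2 - 240*t + 64)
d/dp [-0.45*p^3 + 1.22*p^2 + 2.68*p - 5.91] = -1.35*p^2 + 2.44*p + 2.68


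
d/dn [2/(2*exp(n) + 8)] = -exp(n)/(exp(n) + 4)^2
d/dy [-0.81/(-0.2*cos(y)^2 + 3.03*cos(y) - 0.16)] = (0.324*cos(y) - 2.4543)*sin(y)/(0.2*cos(y)^2 - 3.03*cos(y) + 0.16)^2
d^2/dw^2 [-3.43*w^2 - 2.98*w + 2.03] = -6.86000000000000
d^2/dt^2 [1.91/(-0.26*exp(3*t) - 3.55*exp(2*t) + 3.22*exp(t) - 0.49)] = (-1.91*(0.78*exp(2*t) + 7.1*exp(t) - 3.22)*(1.56*exp(2*t) + 14.2*exp(t) - 6.44)*exp(t) + (4.4694*exp(2*t) + 27.122*exp(t) - 6.1502)*(0.26*exp(3*t) + 3.55*exp(2*t) - 3.22*exp(t) + 0.49))*exp(t)/(0.26*exp(3*t) + 3.55*exp(2*t) - 3.22*exp(t) + 0.49)^3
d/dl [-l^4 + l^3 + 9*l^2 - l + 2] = -4*l^3 + 3*l^2 + 18*l - 1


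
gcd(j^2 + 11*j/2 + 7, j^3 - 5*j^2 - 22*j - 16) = j + 2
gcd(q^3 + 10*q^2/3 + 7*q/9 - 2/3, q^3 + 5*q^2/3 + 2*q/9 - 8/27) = q^2 + q/3 - 2/9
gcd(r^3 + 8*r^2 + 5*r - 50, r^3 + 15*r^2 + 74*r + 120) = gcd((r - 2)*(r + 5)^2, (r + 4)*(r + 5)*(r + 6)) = r + 5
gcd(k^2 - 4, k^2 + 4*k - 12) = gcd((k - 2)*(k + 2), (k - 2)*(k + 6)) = k - 2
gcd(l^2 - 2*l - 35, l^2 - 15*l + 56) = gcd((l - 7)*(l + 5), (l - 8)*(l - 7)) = l - 7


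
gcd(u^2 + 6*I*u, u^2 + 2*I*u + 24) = u + 6*I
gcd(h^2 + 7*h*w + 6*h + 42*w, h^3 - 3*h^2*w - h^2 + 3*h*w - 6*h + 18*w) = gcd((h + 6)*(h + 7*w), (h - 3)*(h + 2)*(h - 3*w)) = 1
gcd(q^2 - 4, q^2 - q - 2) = q - 2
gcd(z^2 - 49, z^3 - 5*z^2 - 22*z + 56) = z - 7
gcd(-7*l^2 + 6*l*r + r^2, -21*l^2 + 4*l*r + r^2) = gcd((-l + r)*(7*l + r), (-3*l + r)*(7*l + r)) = 7*l + r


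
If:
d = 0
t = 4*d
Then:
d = 0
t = 0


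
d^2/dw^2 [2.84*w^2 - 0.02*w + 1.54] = 5.68000000000000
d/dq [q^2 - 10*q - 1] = 2*q - 10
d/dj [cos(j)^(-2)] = 2*sin(j)/cos(j)^3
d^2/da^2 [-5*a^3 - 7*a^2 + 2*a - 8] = -30*a - 14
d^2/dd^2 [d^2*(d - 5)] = 6*d - 10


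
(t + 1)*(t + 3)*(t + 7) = t^3 + 11*t^2 + 31*t + 21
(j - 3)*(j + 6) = j^2 + 3*j - 18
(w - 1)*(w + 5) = w^2 + 4*w - 5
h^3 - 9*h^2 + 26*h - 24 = (h - 4)*(h - 3)*(h - 2)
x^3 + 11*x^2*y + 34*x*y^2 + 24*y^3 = (x + y)*(x + 4*y)*(x + 6*y)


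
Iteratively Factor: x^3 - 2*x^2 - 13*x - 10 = (x - 5)*(x^2 + 3*x + 2) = (x - 5)*(x + 2)*(x + 1)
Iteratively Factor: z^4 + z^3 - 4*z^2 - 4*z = (z)*(z^3 + z^2 - 4*z - 4) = z*(z + 2)*(z^2 - z - 2) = z*(z + 1)*(z + 2)*(z - 2)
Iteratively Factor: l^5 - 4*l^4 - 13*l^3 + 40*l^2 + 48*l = (l)*(l^4 - 4*l^3 - 13*l^2 + 40*l + 48) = l*(l - 4)*(l^3 - 13*l - 12) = l*(l - 4)*(l + 1)*(l^2 - l - 12) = l*(l - 4)^2*(l + 1)*(l + 3)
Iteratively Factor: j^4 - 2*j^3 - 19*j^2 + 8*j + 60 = (j - 5)*(j^3 + 3*j^2 - 4*j - 12) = (j - 5)*(j - 2)*(j^2 + 5*j + 6) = (j - 5)*(j - 2)*(j + 3)*(j + 2)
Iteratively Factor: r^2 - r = (r - 1)*(r)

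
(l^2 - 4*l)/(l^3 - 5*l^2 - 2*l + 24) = l/(l^2 - l - 6)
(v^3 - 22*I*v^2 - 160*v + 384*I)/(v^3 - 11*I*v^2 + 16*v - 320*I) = (v - 6*I)/(v + 5*I)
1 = 1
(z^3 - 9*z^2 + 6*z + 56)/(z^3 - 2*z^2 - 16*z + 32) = (z^2 - 5*z - 14)/(z^2 + 2*z - 8)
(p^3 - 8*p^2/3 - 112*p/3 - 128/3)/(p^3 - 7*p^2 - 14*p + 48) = (p^2 + 16*p/3 + 16/3)/(p^2 + p - 6)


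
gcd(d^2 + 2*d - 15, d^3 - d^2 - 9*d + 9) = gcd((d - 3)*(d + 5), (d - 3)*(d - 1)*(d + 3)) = d - 3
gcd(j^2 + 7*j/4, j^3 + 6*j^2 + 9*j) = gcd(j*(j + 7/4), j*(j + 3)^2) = j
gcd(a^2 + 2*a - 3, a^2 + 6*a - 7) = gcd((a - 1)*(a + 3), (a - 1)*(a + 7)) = a - 1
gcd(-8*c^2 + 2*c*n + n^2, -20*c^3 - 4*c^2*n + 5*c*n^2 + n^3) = 2*c - n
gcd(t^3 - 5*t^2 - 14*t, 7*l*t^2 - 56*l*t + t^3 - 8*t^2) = t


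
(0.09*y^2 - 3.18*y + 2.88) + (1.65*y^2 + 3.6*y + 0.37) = 1.74*y^2 + 0.42*y + 3.25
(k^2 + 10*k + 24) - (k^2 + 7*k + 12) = 3*k + 12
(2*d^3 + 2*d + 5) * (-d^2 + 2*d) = -2*d^5 + 4*d^4 - 2*d^3 - d^2 + 10*d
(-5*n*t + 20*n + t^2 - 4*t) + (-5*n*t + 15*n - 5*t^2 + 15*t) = -10*n*t + 35*n - 4*t^2 + 11*t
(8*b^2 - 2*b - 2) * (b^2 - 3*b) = 8*b^4 - 26*b^3 + 4*b^2 + 6*b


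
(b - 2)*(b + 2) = b^2 - 4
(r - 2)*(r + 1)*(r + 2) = r^3 + r^2 - 4*r - 4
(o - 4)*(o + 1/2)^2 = o^3 - 3*o^2 - 15*o/4 - 1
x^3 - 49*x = x*(x - 7)*(x + 7)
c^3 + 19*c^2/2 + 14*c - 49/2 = (c - 1)*(c + 7/2)*(c + 7)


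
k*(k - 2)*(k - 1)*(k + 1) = k^4 - 2*k^3 - k^2 + 2*k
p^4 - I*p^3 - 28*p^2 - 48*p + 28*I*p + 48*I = (p - 6)*(p + 2)*(p + 4)*(p - I)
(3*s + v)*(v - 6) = 3*s*v - 18*s + v^2 - 6*v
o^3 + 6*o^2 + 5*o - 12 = (o - 1)*(o + 3)*(o + 4)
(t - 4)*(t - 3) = t^2 - 7*t + 12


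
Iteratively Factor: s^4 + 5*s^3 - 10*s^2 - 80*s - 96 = (s + 3)*(s^3 + 2*s^2 - 16*s - 32) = (s - 4)*(s + 3)*(s^2 + 6*s + 8) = (s - 4)*(s + 2)*(s + 3)*(s + 4)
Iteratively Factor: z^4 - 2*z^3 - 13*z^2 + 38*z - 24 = (z - 2)*(z^3 - 13*z + 12) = (z - 2)*(z - 1)*(z^2 + z - 12) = (z - 3)*(z - 2)*(z - 1)*(z + 4)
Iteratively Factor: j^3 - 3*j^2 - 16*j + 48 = (j - 3)*(j^2 - 16) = (j - 4)*(j - 3)*(j + 4)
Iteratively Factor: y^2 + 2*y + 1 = (y + 1)*(y + 1)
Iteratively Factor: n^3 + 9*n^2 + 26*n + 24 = (n + 4)*(n^2 + 5*n + 6) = (n + 3)*(n + 4)*(n + 2)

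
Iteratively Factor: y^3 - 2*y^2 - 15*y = (y)*(y^2 - 2*y - 15) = y*(y - 5)*(y + 3)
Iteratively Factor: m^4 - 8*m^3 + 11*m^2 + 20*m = (m - 4)*(m^3 - 4*m^2 - 5*m) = m*(m - 4)*(m^2 - 4*m - 5) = m*(m - 4)*(m + 1)*(m - 5)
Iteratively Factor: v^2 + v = (v)*(v + 1)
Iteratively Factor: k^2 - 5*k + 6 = (k - 3)*(k - 2)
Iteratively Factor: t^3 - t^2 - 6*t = (t - 3)*(t^2 + 2*t) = t*(t - 3)*(t + 2)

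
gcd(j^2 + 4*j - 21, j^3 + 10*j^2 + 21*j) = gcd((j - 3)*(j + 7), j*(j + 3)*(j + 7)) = j + 7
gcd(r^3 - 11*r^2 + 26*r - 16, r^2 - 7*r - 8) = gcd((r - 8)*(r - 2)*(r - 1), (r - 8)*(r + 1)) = r - 8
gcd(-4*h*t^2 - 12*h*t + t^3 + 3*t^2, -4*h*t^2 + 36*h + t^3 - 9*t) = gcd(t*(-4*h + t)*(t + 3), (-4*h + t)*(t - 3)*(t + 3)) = -4*h*t - 12*h + t^2 + 3*t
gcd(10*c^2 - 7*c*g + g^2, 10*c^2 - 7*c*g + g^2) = 10*c^2 - 7*c*g + g^2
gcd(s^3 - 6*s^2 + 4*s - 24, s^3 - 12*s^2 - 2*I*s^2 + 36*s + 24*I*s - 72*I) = s^2 + s*(-6 - 2*I) + 12*I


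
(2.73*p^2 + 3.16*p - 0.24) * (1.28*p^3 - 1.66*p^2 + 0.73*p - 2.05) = 3.4944*p^5 - 0.486999999999999*p^4 - 3.5599*p^3 - 2.8913*p^2 - 6.6532*p + 0.492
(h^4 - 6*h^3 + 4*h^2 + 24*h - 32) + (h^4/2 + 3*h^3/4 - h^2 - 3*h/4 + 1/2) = 3*h^4/2 - 21*h^3/4 + 3*h^2 + 93*h/4 - 63/2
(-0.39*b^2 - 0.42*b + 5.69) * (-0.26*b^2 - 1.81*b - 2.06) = 0.1014*b^4 + 0.8151*b^3 + 0.0841999999999999*b^2 - 9.4337*b - 11.7214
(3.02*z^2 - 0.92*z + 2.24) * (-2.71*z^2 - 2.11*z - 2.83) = -8.1842*z^4 - 3.879*z^3 - 12.6758*z^2 - 2.1228*z - 6.3392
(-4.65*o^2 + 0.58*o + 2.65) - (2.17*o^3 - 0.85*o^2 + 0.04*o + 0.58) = -2.17*o^3 - 3.8*o^2 + 0.54*o + 2.07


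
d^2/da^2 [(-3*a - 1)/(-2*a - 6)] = -8/(a + 3)^3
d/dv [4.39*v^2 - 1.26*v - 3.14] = 8.78*v - 1.26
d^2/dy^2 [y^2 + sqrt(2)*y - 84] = 2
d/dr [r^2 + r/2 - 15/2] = 2*r + 1/2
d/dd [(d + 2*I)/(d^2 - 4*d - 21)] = (d^2 - 4*d - 2*(d - 2)*(d + 2*I) - 21)/(-d^2 + 4*d + 21)^2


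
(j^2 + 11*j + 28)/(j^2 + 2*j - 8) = (j + 7)/(j - 2)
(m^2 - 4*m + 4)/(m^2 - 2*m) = (m - 2)/m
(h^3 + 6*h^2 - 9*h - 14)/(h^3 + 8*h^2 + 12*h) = (h^3 + 6*h^2 - 9*h - 14)/(h*(h^2 + 8*h + 12))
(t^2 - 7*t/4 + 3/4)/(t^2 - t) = (t - 3/4)/t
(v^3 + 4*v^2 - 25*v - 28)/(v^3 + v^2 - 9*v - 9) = (v^2 + 3*v - 28)/(v^2 - 9)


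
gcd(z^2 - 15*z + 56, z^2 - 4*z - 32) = z - 8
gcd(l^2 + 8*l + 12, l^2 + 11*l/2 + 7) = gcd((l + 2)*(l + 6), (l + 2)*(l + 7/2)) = l + 2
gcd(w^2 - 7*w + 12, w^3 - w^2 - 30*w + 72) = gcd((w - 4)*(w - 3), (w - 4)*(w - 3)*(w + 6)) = w^2 - 7*w + 12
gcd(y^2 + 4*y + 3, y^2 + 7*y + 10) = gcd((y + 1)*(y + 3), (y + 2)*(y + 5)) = 1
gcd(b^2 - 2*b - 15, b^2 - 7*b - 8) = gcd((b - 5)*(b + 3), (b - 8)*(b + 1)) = 1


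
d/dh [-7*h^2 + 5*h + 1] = 5 - 14*h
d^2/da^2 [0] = 0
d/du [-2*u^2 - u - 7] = -4*u - 1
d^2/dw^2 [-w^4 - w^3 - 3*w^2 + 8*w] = -12*w^2 - 6*w - 6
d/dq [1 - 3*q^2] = -6*q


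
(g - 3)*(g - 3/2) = g^2 - 9*g/2 + 9/2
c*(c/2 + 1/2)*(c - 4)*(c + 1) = c^4/2 - c^3 - 7*c^2/2 - 2*c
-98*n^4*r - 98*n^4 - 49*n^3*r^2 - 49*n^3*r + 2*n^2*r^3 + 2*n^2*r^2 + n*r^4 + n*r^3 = (-7*n + r)*(2*n + r)*(7*n + r)*(n*r + n)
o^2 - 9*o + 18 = (o - 6)*(o - 3)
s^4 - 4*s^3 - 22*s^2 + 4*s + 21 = (s - 7)*(s - 1)*(s + 1)*(s + 3)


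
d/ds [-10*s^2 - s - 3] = -20*s - 1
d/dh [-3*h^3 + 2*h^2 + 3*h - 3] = -9*h^2 + 4*h + 3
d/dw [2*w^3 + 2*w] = 6*w^2 + 2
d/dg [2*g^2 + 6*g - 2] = 4*g + 6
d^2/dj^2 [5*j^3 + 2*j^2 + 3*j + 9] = 30*j + 4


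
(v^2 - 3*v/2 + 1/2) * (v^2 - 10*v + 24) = v^4 - 23*v^3/2 + 79*v^2/2 - 41*v + 12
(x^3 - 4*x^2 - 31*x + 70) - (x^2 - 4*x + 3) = x^3 - 5*x^2 - 27*x + 67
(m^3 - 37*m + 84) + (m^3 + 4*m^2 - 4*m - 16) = 2*m^3 + 4*m^2 - 41*m + 68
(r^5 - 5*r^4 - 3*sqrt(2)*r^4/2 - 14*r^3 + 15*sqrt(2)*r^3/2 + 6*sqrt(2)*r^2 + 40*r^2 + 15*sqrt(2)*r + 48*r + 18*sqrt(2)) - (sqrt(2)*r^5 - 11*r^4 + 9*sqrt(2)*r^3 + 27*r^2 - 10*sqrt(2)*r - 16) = -sqrt(2)*r^5 + r^5 - 3*sqrt(2)*r^4/2 + 6*r^4 - 14*r^3 - 3*sqrt(2)*r^3/2 + 6*sqrt(2)*r^2 + 13*r^2 + 25*sqrt(2)*r + 48*r + 16 + 18*sqrt(2)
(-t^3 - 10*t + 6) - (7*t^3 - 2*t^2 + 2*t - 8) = -8*t^3 + 2*t^2 - 12*t + 14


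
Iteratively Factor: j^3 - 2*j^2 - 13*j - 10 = (j + 1)*(j^2 - 3*j - 10) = (j + 1)*(j + 2)*(j - 5)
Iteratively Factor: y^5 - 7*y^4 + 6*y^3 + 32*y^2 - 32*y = (y)*(y^4 - 7*y^3 + 6*y^2 + 32*y - 32) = y*(y - 4)*(y^3 - 3*y^2 - 6*y + 8) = y*(y - 4)^2*(y^2 + y - 2) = y*(y - 4)^2*(y - 1)*(y + 2)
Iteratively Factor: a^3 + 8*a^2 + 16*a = (a + 4)*(a^2 + 4*a) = a*(a + 4)*(a + 4)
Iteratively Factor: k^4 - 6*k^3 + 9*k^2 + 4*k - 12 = (k + 1)*(k^3 - 7*k^2 + 16*k - 12) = (k - 2)*(k + 1)*(k^2 - 5*k + 6) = (k - 3)*(k - 2)*(k + 1)*(k - 2)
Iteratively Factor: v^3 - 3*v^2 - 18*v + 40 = (v - 2)*(v^2 - v - 20) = (v - 2)*(v + 4)*(v - 5)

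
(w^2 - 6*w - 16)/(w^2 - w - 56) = (w + 2)/(w + 7)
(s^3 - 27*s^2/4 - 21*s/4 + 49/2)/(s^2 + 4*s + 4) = (4*s^2 - 35*s + 49)/(4*(s + 2))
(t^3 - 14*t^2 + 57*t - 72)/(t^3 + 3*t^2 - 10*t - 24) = (t^2 - 11*t + 24)/(t^2 + 6*t + 8)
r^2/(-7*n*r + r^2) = r/(-7*n + r)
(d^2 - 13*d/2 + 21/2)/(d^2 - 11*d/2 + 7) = (d - 3)/(d - 2)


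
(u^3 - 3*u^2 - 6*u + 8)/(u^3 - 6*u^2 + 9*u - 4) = (u + 2)/(u - 1)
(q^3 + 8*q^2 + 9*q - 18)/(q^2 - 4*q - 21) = (q^2 + 5*q - 6)/(q - 7)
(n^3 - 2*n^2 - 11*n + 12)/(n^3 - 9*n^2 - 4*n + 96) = (n - 1)/(n - 8)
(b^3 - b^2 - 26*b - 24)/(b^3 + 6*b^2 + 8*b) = (b^2 - 5*b - 6)/(b*(b + 2))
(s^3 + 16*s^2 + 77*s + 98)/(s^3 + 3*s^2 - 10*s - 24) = (s^2 + 14*s + 49)/(s^2 + s - 12)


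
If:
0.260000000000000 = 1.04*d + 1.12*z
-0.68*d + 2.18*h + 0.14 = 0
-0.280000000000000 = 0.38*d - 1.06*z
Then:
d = -0.02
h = -0.07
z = 0.26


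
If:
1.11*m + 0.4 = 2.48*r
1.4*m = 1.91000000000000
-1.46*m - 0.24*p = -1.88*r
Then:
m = 1.36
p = -2.25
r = 0.77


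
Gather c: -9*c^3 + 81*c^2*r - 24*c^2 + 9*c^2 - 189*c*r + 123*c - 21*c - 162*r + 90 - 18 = -9*c^3 + c^2*(81*r - 15) + c*(102 - 189*r) - 162*r + 72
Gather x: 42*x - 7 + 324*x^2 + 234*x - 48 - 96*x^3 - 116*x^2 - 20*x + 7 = -96*x^3 + 208*x^2 + 256*x - 48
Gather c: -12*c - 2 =-12*c - 2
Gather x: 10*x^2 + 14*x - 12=10*x^2 + 14*x - 12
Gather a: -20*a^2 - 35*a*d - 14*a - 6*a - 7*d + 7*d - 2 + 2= -20*a^2 + a*(-35*d - 20)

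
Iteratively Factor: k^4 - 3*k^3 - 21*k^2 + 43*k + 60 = (k + 4)*(k^3 - 7*k^2 + 7*k + 15) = (k + 1)*(k + 4)*(k^2 - 8*k + 15) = (k - 5)*(k + 1)*(k + 4)*(k - 3)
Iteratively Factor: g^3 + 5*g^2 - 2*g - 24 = (g + 3)*(g^2 + 2*g - 8) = (g - 2)*(g + 3)*(g + 4)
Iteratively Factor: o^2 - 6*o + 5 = (o - 5)*(o - 1)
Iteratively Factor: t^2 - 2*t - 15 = (t + 3)*(t - 5)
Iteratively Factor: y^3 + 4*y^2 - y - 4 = (y - 1)*(y^2 + 5*y + 4) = (y - 1)*(y + 4)*(y + 1)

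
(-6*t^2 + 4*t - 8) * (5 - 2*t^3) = 12*t^5 - 8*t^4 + 16*t^3 - 30*t^2 + 20*t - 40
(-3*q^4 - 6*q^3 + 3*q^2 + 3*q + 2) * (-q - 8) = 3*q^5 + 30*q^4 + 45*q^3 - 27*q^2 - 26*q - 16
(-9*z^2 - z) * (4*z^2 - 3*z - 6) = -36*z^4 + 23*z^3 + 57*z^2 + 6*z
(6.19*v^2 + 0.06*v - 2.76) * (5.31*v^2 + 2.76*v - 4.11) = 32.8689*v^4 + 17.403*v^3 - 39.9309*v^2 - 7.8642*v + 11.3436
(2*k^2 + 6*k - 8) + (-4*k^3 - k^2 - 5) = -4*k^3 + k^2 + 6*k - 13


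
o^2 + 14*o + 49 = (o + 7)^2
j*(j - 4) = j^2 - 4*j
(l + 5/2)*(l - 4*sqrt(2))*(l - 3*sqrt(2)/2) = l^3 - 11*sqrt(2)*l^2/2 + 5*l^2/2 - 55*sqrt(2)*l/4 + 12*l + 30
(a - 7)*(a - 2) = a^2 - 9*a + 14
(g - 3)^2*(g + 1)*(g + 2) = g^4 - 3*g^3 - 7*g^2 + 15*g + 18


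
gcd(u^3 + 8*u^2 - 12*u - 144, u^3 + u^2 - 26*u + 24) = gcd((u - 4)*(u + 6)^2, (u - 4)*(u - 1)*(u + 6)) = u^2 + 2*u - 24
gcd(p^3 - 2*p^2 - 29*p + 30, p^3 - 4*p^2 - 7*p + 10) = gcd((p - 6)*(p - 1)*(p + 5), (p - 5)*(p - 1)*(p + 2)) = p - 1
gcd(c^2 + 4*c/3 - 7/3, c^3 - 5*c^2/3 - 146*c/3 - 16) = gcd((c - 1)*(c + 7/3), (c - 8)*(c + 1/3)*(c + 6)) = 1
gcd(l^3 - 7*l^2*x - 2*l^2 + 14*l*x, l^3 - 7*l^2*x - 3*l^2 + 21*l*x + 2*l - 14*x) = -l^2 + 7*l*x + 2*l - 14*x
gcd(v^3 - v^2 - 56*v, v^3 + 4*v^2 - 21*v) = v^2 + 7*v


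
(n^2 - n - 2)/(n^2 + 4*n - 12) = (n + 1)/(n + 6)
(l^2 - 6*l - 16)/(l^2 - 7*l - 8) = (l + 2)/(l + 1)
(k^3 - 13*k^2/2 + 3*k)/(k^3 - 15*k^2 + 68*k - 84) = k*(2*k - 1)/(2*(k^2 - 9*k + 14))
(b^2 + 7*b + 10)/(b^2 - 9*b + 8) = (b^2 + 7*b + 10)/(b^2 - 9*b + 8)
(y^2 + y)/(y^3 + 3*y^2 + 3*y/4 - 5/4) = 4*y/(4*y^2 + 8*y - 5)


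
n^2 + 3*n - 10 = (n - 2)*(n + 5)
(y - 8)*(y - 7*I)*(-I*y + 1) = -I*y^3 - 6*y^2 + 8*I*y^2 + 48*y - 7*I*y + 56*I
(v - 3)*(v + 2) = v^2 - v - 6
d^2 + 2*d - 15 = (d - 3)*(d + 5)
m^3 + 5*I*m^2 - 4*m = m*(m + I)*(m + 4*I)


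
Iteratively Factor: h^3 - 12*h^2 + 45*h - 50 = (h - 2)*(h^2 - 10*h + 25) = (h - 5)*(h - 2)*(h - 5)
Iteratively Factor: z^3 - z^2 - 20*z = (z)*(z^2 - z - 20) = z*(z - 5)*(z + 4)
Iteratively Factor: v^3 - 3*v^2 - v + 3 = (v - 1)*(v^2 - 2*v - 3) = (v - 1)*(v + 1)*(v - 3)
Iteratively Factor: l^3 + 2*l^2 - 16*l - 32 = (l + 2)*(l^2 - 16) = (l - 4)*(l + 2)*(l + 4)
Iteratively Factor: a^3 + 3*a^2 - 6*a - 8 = (a + 1)*(a^2 + 2*a - 8) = (a - 2)*(a + 1)*(a + 4)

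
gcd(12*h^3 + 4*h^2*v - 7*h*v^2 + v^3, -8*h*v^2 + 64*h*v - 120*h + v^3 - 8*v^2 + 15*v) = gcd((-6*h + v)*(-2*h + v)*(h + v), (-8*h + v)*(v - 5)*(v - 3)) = 1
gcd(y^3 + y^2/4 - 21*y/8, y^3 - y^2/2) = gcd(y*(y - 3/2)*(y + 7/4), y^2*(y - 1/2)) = y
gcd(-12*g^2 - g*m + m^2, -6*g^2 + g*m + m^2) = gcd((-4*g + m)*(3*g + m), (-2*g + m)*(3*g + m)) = 3*g + m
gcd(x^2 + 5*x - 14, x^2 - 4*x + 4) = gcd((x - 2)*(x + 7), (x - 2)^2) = x - 2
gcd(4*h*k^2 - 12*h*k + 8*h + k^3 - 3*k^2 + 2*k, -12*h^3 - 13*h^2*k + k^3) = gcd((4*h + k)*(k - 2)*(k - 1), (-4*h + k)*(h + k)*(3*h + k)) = 1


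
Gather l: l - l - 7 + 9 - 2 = 0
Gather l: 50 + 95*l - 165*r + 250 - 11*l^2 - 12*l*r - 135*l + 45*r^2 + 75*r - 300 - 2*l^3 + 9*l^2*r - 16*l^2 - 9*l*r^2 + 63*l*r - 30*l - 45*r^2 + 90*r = -2*l^3 + l^2*(9*r - 27) + l*(-9*r^2 + 51*r - 70)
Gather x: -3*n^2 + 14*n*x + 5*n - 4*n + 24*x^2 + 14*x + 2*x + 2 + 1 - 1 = -3*n^2 + n + 24*x^2 + x*(14*n + 16) + 2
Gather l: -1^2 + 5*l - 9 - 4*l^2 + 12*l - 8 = -4*l^2 + 17*l - 18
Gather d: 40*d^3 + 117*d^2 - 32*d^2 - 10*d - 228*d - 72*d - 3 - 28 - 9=40*d^3 + 85*d^2 - 310*d - 40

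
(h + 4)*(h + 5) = h^2 + 9*h + 20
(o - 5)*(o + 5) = o^2 - 25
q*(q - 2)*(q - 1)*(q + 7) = q^4 + 4*q^3 - 19*q^2 + 14*q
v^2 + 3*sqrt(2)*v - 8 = (v - sqrt(2))*(v + 4*sqrt(2))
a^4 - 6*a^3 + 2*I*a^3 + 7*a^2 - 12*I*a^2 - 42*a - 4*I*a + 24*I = (a - 6)*(a - I)^2*(a + 4*I)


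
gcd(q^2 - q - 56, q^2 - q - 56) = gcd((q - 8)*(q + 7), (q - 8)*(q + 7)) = q^2 - q - 56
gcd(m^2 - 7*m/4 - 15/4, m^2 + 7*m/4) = 1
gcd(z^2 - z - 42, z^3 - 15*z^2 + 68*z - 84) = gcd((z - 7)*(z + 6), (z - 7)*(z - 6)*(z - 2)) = z - 7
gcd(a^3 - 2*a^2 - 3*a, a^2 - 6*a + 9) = a - 3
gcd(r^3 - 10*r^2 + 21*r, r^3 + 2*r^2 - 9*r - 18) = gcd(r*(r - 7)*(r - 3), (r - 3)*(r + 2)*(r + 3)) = r - 3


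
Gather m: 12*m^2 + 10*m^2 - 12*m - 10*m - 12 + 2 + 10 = 22*m^2 - 22*m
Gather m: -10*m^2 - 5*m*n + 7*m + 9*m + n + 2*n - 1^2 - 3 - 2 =-10*m^2 + m*(16 - 5*n) + 3*n - 6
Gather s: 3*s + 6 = 3*s + 6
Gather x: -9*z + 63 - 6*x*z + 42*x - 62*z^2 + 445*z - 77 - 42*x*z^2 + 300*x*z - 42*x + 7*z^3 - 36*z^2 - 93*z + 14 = x*(-42*z^2 + 294*z) + 7*z^3 - 98*z^2 + 343*z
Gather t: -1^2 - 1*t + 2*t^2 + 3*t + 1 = 2*t^2 + 2*t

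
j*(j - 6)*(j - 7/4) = j^3 - 31*j^2/4 + 21*j/2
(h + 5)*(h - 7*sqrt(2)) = h^2 - 7*sqrt(2)*h + 5*h - 35*sqrt(2)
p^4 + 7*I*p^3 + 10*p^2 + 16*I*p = p*(p - 2*I)*(p + I)*(p + 8*I)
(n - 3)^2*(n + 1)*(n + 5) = n^4 - 22*n^2 + 24*n + 45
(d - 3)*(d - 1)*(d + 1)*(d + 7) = d^4 + 4*d^3 - 22*d^2 - 4*d + 21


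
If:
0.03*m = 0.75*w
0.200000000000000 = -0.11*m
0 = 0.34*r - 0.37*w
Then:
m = -1.82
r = -0.08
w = -0.07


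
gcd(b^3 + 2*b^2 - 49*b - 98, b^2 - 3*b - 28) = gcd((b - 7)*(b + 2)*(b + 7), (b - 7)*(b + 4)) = b - 7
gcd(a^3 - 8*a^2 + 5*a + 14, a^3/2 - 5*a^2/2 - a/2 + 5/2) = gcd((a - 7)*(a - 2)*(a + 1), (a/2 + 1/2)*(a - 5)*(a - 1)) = a + 1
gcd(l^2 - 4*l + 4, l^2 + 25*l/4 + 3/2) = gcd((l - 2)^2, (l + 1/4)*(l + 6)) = 1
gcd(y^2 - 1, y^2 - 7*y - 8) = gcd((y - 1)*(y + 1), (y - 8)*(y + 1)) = y + 1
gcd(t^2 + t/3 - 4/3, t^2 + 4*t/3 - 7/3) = t - 1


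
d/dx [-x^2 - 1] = -2*x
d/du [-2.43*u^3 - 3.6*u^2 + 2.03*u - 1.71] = -7.29*u^2 - 7.2*u + 2.03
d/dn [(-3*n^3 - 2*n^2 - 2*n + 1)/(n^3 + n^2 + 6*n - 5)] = (-n^4 - 32*n^3 + 32*n^2 + 18*n + 4)/(n^6 + 2*n^5 + 13*n^4 + 2*n^3 + 26*n^2 - 60*n + 25)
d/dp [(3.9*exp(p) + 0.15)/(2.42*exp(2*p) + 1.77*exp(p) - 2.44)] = (-(3.9*exp(p) + 0.15)*(4.84*exp(p) + 1.77) + 9.438*exp(2*p) + 6.903*exp(p) - 9.516)*exp(p)/(2.42*exp(2*p) + 1.77*exp(p) - 2.44)^2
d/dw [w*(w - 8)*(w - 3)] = 3*w^2 - 22*w + 24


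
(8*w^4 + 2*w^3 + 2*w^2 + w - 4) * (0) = 0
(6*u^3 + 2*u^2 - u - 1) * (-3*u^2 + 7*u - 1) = -18*u^5 + 36*u^4 + 11*u^3 - 6*u^2 - 6*u + 1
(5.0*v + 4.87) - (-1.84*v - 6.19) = 6.84*v + 11.06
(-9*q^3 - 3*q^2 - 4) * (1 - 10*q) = 90*q^4 + 21*q^3 - 3*q^2 + 40*q - 4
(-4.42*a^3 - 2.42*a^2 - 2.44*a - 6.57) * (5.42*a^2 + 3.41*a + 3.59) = -23.9564*a^5 - 28.1886*a^4 - 37.3448*a^3 - 52.6176*a^2 - 31.1633*a - 23.5863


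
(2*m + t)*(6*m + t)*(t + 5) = 12*m^2*t + 60*m^2 + 8*m*t^2 + 40*m*t + t^3 + 5*t^2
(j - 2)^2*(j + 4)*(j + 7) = j^4 + 7*j^3 - 12*j^2 - 68*j + 112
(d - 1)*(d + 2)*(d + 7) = d^3 + 8*d^2 + 5*d - 14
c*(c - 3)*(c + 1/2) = c^3 - 5*c^2/2 - 3*c/2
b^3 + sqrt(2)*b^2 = b^2*(b + sqrt(2))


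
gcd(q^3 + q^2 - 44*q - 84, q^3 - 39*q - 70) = q^2 - 5*q - 14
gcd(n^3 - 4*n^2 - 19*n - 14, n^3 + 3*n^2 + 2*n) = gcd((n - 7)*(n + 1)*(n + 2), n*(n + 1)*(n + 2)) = n^2 + 3*n + 2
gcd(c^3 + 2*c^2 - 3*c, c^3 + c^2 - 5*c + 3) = c^2 + 2*c - 3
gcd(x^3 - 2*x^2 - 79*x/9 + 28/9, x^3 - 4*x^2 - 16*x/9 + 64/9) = x - 4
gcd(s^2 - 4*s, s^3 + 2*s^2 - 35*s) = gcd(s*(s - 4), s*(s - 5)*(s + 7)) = s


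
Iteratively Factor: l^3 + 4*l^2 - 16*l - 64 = (l + 4)*(l^2 - 16) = (l + 4)^2*(l - 4)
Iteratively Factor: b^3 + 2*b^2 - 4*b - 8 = (b + 2)*(b^2 - 4) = (b + 2)^2*(b - 2)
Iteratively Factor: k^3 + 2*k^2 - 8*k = (k)*(k^2 + 2*k - 8) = k*(k - 2)*(k + 4)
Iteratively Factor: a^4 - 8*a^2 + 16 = (a - 2)*(a^3 + 2*a^2 - 4*a - 8) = (a - 2)^2*(a^2 + 4*a + 4) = (a - 2)^2*(a + 2)*(a + 2)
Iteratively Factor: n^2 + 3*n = (n + 3)*(n)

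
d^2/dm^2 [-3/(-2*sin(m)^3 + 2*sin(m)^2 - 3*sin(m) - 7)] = 3*(-36*sin(m)^5 + 80*sin(m)^4 - 60*sin(m)^3 + 140*sin(m)^2 - 145*sin(m) + 46)/((sin(m) + 1)^2*(2*sin(m)^2 - 4*sin(m) + 7)^3)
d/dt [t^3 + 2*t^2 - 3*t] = 3*t^2 + 4*t - 3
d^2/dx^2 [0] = 0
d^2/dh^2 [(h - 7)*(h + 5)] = 2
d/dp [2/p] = -2/p^2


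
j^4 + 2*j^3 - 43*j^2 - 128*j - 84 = (j - 7)*(j + 1)*(j + 2)*(j + 6)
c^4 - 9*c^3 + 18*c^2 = c^2*(c - 6)*(c - 3)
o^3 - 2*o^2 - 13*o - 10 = (o - 5)*(o + 1)*(o + 2)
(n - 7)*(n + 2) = n^2 - 5*n - 14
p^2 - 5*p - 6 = (p - 6)*(p + 1)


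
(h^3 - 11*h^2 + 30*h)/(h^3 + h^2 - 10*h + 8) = h*(h^2 - 11*h + 30)/(h^3 + h^2 - 10*h + 8)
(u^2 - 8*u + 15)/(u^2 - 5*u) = (u - 3)/u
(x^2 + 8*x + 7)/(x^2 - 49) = (x + 1)/(x - 7)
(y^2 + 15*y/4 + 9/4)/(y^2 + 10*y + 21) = (y + 3/4)/(y + 7)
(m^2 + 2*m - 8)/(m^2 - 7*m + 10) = (m + 4)/(m - 5)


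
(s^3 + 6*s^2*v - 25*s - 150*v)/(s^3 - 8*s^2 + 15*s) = (s^2 + 6*s*v + 5*s + 30*v)/(s*(s - 3))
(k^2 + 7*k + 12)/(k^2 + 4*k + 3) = (k + 4)/(k + 1)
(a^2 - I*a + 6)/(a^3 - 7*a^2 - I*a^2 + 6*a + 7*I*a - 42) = 1/(a - 7)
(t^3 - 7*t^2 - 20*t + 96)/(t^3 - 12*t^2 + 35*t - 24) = (t + 4)/(t - 1)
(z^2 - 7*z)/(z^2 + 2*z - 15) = z*(z - 7)/(z^2 + 2*z - 15)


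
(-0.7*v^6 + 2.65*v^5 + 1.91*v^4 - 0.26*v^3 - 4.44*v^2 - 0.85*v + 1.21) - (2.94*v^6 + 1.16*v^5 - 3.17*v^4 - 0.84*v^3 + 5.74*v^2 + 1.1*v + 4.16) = -3.64*v^6 + 1.49*v^5 + 5.08*v^4 + 0.58*v^3 - 10.18*v^2 - 1.95*v - 2.95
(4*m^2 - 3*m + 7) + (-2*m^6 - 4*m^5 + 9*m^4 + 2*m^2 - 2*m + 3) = -2*m^6 - 4*m^5 + 9*m^4 + 6*m^2 - 5*m + 10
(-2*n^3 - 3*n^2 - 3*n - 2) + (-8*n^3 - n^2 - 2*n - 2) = -10*n^3 - 4*n^2 - 5*n - 4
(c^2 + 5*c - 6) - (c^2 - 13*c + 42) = 18*c - 48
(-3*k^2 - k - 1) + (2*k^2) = -k^2 - k - 1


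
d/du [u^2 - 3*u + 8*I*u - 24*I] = 2*u - 3 + 8*I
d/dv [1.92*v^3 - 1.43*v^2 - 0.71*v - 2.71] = 5.76*v^2 - 2.86*v - 0.71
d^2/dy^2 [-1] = 0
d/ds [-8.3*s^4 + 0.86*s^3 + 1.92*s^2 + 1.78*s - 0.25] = -33.2*s^3 + 2.58*s^2 + 3.84*s + 1.78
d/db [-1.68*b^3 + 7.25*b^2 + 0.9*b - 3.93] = -5.04*b^2 + 14.5*b + 0.9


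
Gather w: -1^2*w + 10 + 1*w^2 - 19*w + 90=w^2 - 20*w + 100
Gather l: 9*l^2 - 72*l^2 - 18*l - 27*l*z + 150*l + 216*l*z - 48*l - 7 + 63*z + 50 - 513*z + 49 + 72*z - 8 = -63*l^2 + l*(189*z + 84) - 378*z + 84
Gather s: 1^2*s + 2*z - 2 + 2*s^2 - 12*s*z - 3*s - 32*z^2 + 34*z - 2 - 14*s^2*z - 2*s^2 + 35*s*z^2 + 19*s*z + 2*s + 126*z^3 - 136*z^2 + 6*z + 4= -14*s^2*z + s*(35*z^2 + 7*z) + 126*z^3 - 168*z^2 + 42*z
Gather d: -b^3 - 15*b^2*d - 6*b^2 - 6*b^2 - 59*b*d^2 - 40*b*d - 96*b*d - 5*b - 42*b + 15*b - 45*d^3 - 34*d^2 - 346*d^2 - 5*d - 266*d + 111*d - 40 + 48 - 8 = -b^3 - 12*b^2 - 32*b - 45*d^3 + d^2*(-59*b - 380) + d*(-15*b^2 - 136*b - 160)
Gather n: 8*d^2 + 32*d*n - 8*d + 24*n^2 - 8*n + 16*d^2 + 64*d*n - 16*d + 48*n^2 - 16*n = 24*d^2 - 24*d + 72*n^2 + n*(96*d - 24)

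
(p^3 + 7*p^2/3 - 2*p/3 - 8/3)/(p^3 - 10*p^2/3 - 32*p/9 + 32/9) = 3*(p^2 + p - 2)/(3*p^2 - 14*p + 8)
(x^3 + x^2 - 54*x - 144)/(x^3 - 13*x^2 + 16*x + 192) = (x + 6)/(x - 8)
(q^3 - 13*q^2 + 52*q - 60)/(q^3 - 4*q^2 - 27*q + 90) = (q^2 - 7*q + 10)/(q^2 + 2*q - 15)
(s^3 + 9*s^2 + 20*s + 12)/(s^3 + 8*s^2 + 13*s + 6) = (s + 2)/(s + 1)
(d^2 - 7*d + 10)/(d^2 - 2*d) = (d - 5)/d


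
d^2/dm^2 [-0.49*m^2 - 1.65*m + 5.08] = -0.980000000000000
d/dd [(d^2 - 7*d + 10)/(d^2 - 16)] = (7*d^2 - 52*d + 112)/(d^4 - 32*d^2 + 256)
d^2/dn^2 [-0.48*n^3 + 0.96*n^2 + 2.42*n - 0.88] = 1.92 - 2.88*n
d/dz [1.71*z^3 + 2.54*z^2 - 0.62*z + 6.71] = 5.13*z^2 + 5.08*z - 0.62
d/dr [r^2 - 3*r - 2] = 2*r - 3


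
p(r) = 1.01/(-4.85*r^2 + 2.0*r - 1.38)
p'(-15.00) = -0.00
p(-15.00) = -0.00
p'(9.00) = 0.00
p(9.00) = -0.00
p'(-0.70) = -0.33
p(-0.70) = -0.20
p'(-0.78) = -0.28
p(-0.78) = -0.17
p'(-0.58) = -0.44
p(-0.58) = -0.24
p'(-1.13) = -0.14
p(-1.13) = -0.10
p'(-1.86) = -0.04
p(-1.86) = -0.05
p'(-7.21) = -0.00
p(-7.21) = -0.00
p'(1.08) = 0.36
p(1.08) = -0.21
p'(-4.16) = -0.00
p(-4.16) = -0.01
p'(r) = 1.01*(9.7*r - 2.0)/(-4.85*r^2 + 2.0*r - 1.38)^2 = (9.797*r - 2.02)/(4.85*r^2 - 2.0*r + 1.38)^2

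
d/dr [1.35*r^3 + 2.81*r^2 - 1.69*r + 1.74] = 4.05*r^2 + 5.62*r - 1.69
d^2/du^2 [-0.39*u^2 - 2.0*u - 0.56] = -0.780000000000000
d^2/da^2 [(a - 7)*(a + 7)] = 2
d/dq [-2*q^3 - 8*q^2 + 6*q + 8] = -6*q^2 - 16*q + 6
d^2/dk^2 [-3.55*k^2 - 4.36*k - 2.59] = -7.10000000000000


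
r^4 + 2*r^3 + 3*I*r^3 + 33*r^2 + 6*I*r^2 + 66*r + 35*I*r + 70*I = (r + 2)*(r - 5*I)*(r + I)*(r + 7*I)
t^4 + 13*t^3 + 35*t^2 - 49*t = t*(t - 1)*(t + 7)^2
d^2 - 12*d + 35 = (d - 7)*(d - 5)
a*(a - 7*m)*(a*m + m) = a^3*m - 7*a^2*m^2 + a^2*m - 7*a*m^2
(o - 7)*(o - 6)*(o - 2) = o^3 - 15*o^2 + 68*o - 84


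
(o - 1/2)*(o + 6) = o^2 + 11*o/2 - 3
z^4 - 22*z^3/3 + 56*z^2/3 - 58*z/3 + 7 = (z - 3)*(z - 7/3)*(z - 1)^2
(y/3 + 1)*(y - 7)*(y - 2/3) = y^3/3 - 14*y^2/9 - 55*y/9 + 14/3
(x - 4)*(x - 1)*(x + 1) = x^3 - 4*x^2 - x + 4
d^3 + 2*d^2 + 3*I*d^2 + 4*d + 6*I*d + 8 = (d + 2)*(d - I)*(d + 4*I)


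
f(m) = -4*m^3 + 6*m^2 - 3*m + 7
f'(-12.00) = -1875.00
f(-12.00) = 7819.00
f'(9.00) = -867.00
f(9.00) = -2450.00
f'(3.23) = -89.43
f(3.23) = -74.89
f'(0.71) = -0.53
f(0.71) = 6.46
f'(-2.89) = -137.91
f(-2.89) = 162.33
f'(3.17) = -85.55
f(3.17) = -69.64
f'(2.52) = -48.96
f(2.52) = -26.47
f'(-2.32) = -95.43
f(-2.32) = 96.20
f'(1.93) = -24.54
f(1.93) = -5.20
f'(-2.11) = -81.75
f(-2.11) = 77.62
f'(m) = -12*m^2 + 12*m - 3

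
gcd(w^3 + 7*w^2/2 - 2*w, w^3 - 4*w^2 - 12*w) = w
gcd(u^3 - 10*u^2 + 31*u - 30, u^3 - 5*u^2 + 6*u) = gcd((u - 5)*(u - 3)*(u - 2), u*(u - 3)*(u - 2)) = u^2 - 5*u + 6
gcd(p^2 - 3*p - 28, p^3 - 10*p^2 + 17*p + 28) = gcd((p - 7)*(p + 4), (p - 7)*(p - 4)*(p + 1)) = p - 7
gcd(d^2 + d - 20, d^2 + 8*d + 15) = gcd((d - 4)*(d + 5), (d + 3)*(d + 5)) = d + 5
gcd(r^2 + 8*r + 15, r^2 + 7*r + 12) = r + 3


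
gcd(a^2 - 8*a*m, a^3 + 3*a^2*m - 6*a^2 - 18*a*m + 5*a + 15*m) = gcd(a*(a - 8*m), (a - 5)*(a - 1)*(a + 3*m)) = 1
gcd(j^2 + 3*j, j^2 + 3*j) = j^2 + 3*j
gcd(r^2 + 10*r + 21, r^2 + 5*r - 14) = r + 7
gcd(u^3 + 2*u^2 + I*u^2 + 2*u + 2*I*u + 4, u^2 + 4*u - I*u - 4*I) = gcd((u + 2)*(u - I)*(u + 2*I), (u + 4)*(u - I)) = u - I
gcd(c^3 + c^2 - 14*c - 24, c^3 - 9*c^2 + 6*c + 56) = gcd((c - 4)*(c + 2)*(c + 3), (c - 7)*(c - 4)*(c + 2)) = c^2 - 2*c - 8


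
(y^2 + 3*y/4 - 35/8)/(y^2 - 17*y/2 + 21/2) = (8*y^2 + 6*y - 35)/(4*(2*y^2 - 17*y + 21))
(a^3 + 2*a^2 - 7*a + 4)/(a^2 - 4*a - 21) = (-a^3 - 2*a^2 + 7*a - 4)/(-a^2 + 4*a + 21)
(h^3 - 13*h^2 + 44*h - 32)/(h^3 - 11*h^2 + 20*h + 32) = (h - 1)/(h + 1)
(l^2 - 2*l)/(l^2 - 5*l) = (l - 2)/(l - 5)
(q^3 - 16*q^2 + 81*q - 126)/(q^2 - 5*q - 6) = (q^2 - 10*q + 21)/(q + 1)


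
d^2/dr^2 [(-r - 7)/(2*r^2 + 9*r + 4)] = 2*(-(r + 7)*(4*r + 9)^2 + (6*r + 23)*(2*r^2 + 9*r + 4))/(2*r^2 + 9*r + 4)^3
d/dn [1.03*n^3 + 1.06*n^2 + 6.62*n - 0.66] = 3.09*n^2 + 2.12*n + 6.62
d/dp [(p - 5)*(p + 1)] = 2*p - 4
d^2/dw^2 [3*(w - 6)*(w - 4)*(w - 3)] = 18*w - 78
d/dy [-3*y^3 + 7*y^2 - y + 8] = -9*y^2 + 14*y - 1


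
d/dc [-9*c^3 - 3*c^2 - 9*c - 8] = -27*c^2 - 6*c - 9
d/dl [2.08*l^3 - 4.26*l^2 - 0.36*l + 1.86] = 6.24*l^2 - 8.52*l - 0.36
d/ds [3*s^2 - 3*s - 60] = 6*s - 3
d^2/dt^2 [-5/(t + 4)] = -10/(t + 4)^3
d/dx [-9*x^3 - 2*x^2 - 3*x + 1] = -27*x^2 - 4*x - 3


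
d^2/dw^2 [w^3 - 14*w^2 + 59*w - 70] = 6*w - 28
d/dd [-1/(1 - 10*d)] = -10/(10*d - 1)^2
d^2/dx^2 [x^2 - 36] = 2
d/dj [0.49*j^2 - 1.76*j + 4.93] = 0.98*j - 1.76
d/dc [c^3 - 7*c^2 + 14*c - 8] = 3*c^2 - 14*c + 14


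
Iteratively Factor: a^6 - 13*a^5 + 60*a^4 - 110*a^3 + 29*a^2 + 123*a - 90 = (a - 5)*(a^5 - 8*a^4 + 20*a^3 - 10*a^2 - 21*a + 18) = (a - 5)*(a - 1)*(a^4 - 7*a^3 + 13*a^2 + 3*a - 18) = (a - 5)*(a - 3)*(a - 1)*(a^3 - 4*a^2 + a + 6) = (a - 5)*(a - 3)^2*(a - 1)*(a^2 - a - 2) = (a - 5)*(a - 3)^2*(a - 2)*(a - 1)*(a + 1)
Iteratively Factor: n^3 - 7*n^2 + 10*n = (n - 2)*(n^2 - 5*n) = n*(n - 2)*(n - 5)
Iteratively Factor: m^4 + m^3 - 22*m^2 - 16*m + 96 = (m + 4)*(m^3 - 3*m^2 - 10*m + 24) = (m - 2)*(m + 4)*(m^2 - m - 12) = (m - 2)*(m + 3)*(m + 4)*(m - 4)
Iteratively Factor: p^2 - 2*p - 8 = (p - 4)*(p + 2)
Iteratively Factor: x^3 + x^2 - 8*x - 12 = (x + 2)*(x^2 - x - 6) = (x - 3)*(x + 2)*(x + 2)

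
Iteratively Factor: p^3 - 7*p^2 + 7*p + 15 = (p - 5)*(p^2 - 2*p - 3) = (p - 5)*(p + 1)*(p - 3)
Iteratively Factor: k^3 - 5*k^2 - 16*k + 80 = (k + 4)*(k^2 - 9*k + 20) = (k - 5)*(k + 4)*(k - 4)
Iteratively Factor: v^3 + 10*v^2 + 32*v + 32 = (v + 4)*(v^2 + 6*v + 8) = (v + 2)*(v + 4)*(v + 4)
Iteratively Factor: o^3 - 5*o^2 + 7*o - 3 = (o - 1)*(o^2 - 4*o + 3) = (o - 1)^2*(o - 3)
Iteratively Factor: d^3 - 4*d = (d)*(d^2 - 4) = d*(d - 2)*(d + 2)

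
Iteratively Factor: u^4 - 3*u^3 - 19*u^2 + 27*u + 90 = (u + 2)*(u^3 - 5*u^2 - 9*u + 45) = (u + 2)*(u + 3)*(u^2 - 8*u + 15) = (u - 5)*(u + 2)*(u + 3)*(u - 3)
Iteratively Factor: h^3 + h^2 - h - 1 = (h + 1)*(h^2 - 1) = (h + 1)^2*(h - 1)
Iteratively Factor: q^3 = (q)*(q^2) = q^2*(q)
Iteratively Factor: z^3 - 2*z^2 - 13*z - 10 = (z + 2)*(z^2 - 4*z - 5) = (z + 1)*(z + 2)*(z - 5)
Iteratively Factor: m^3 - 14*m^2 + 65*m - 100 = (m - 4)*(m^2 - 10*m + 25) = (m - 5)*(m - 4)*(m - 5)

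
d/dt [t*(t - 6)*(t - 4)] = 3*t^2 - 20*t + 24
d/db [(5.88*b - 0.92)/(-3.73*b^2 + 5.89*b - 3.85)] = (21.9324*b^2 - 6.8632*b - 17.2192)/(13.9129*b^4 - 43.9394*b^3 + 63.4131*b^2 - 45.353*b + 14.8225)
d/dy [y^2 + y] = 2*y + 1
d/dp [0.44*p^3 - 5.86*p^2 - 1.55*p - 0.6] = 1.32*p^2 - 11.72*p - 1.55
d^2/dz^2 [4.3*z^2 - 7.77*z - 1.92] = 8.60000000000000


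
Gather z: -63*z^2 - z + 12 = -63*z^2 - z + 12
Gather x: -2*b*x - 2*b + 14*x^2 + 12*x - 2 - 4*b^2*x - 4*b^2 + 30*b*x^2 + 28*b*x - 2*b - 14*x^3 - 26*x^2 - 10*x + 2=-4*b^2 - 4*b - 14*x^3 + x^2*(30*b - 12) + x*(-4*b^2 + 26*b + 2)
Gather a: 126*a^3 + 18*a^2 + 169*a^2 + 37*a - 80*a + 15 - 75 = 126*a^3 + 187*a^2 - 43*a - 60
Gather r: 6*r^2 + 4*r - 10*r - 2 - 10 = 6*r^2 - 6*r - 12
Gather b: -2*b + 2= 2 - 2*b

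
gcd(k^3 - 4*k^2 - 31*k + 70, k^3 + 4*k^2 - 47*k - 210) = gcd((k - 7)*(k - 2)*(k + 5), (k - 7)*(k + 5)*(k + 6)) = k^2 - 2*k - 35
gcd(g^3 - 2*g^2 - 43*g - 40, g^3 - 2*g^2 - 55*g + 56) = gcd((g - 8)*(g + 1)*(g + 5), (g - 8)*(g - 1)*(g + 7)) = g - 8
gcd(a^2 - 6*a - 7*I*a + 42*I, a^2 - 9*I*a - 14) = a - 7*I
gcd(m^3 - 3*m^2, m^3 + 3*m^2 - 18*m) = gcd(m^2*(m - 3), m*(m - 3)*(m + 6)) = m^2 - 3*m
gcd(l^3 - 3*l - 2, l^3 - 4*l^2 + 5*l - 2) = l - 2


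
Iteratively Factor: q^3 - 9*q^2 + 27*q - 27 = (q - 3)*(q^2 - 6*q + 9) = (q - 3)^2*(q - 3)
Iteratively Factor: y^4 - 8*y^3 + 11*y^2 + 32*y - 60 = (y - 3)*(y^3 - 5*y^2 - 4*y + 20) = (y - 3)*(y - 2)*(y^2 - 3*y - 10) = (y - 5)*(y - 3)*(y - 2)*(y + 2)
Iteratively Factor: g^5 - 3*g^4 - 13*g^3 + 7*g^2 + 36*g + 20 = (g + 2)*(g^4 - 5*g^3 - 3*g^2 + 13*g + 10) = (g + 1)*(g + 2)*(g^3 - 6*g^2 + 3*g + 10) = (g - 5)*(g + 1)*(g + 2)*(g^2 - g - 2) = (g - 5)*(g - 2)*(g + 1)*(g + 2)*(g + 1)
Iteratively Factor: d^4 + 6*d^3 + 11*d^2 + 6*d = (d + 3)*(d^3 + 3*d^2 + 2*d) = d*(d + 3)*(d^2 + 3*d + 2) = d*(d + 2)*(d + 3)*(d + 1)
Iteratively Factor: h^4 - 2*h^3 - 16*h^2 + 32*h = (h + 4)*(h^3 - 6*h^2 + 8*h) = (h - 4)*(h + 4)*(h^2 - 2*h) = h*(h - 4)*(h + 4)*(h - 2)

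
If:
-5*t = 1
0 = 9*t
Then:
No Solution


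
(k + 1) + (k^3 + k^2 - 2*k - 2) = k^3 + k^2 - k - 1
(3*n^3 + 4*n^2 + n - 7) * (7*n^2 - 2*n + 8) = 21*n^5 + 22*n^4 + 23*n^3 - 19*n^2 + 22*n - 56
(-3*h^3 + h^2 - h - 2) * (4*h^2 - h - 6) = -12*h^5 + 7*h^4 + 13*h^3 - 13*h^2 + 8*h + 12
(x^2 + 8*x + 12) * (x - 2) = x^3 + 6*x^2 - 4*x - 24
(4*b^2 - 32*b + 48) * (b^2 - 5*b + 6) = 4*b^4 - 52*b^3 + 232*b^2 - 432*b + 288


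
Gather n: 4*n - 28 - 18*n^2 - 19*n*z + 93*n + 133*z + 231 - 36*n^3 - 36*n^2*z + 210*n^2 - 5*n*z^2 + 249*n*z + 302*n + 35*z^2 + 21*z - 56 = -36*n^3 + n^2*(192 - 36*z) + n*(-5*z^2 + 230*z + 399) + 35*z^2 + 154*z + 147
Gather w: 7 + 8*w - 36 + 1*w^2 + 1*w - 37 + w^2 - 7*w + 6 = 2*w^2 + 2*w - 60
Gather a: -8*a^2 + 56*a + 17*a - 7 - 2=-8*a^2 + 73*a - 9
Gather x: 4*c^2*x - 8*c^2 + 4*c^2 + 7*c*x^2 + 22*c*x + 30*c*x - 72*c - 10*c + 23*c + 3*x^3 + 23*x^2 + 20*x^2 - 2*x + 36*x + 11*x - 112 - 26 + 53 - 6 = -4*c^2 - 59*c + 3*x^3 + x^2*(7*c + 43) + x*(4*c^2 + 52*c + 45) - 91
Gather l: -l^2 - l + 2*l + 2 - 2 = -l^2 + l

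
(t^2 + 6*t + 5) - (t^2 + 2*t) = 4*t + 5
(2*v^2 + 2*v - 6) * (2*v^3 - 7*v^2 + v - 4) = 4*v^5 - 10*v^4 - 24*v^3 + 36*v^2 - 14*v + 24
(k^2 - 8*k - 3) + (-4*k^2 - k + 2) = -3*k^2 - 9*k - 1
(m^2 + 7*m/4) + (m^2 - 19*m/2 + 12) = 2*m^2 - 31*m/4 + 12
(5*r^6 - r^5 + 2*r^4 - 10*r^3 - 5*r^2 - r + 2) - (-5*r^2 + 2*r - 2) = 5*r^6 - r^5 + 2*r^4 - 10*r^3 - 3*r + 4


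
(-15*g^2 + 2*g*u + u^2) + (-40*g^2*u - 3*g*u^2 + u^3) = -40*g^2*u - 15*g^2 - 3*g*u^2 + 2*g*u + u^3 + u^2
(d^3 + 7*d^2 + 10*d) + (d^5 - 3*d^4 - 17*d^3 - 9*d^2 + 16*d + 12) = d^5 - 3*d^4 - 16*d^3 - 2*d^2 + 26*d + 12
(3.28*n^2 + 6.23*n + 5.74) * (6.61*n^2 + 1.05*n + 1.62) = 21.6808*n^4 + 44.6243*n^3 + 49.7965*n^2 + 16.1196*n + 9.2988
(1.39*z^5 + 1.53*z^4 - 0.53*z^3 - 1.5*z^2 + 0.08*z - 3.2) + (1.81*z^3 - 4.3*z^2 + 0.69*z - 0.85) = 1.39*z^5 + 1.53*z^4 + 1.28*z^3 - 5.8*z^2 + 0.77*z - 4.05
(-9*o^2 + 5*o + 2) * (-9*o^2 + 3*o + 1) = 81*o^4 - 72*o^3 - 12*o^2 + 11*o + 2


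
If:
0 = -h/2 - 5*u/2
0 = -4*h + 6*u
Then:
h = 0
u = 0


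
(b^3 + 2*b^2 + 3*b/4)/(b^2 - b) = (b^2 + 2*b + 3/4)/(b - 1)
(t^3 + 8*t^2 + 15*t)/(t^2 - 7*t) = (t^2 + 8*t + 15)/(t - 7)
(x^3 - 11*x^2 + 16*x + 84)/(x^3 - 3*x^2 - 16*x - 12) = (x - 7)/(x + 1)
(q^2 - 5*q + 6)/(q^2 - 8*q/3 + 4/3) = 3*(q - 3)/(3*q - 2)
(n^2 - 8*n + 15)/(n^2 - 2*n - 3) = (n - 5)/(n + 1)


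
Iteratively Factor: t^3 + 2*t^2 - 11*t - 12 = (t - 3)*(t^2 + 5*t + 4) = (t - 3)*(t + 1)*(t + 4)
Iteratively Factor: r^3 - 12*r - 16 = (r - 4)*(r^2 + 4*r + 4) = (r - 4)*(r + 2)*(r + 2)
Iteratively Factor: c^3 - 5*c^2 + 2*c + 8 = (c + 1)*(c^2 - 6*c + 8) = (c - 4)*(c + 1)*(c - 2)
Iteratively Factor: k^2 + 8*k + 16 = (k + 4)*(k + 4)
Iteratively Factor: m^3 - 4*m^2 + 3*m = (m - 3)*(m^2 - m) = (m - 3)*(m - 1)*(m)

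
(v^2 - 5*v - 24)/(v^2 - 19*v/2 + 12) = 2*(v + 3)/(2*v - 3)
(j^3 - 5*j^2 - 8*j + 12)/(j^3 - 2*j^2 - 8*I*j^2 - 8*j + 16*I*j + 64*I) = (j^2 - 7*j + 6)/(j^2 + j*(-4 - 8*I) + 32*I)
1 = 1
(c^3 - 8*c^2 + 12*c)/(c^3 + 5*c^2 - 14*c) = (c - 6)/(c + 7)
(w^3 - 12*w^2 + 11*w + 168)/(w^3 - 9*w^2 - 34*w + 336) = (w + 3)/(w + 6)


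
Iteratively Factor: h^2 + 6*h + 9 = (h + 3)*(h + 3)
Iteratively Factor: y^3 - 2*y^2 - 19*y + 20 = (y + 4)*(y^2 - 6*y + 5) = (y - 5)*(y + 4)*(y - 1)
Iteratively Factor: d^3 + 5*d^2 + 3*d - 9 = (d + 3)*(d^2 + 2*d - 3) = (d - 1)*(d + 3)*(d + 3)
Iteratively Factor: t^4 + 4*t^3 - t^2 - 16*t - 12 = (t - 2)*(t^3 + 6*t^2 + 11*t + 6) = (t - 2)*(t + 1)*(t^2 + 5*t + 6) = (t - 2)*(t + 1)*(t + 2)*(t + 3)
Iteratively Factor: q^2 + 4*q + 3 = (q + 1)*(q + 3)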